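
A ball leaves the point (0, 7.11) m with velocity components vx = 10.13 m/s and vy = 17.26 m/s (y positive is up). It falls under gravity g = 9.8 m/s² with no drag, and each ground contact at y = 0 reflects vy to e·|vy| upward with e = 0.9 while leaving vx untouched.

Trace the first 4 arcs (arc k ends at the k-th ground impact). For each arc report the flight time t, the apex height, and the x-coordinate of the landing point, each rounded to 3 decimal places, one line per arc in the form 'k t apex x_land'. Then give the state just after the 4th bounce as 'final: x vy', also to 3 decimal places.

1 3.895 22.309 39.456
2 3.841 18.071 78.363
3 3.457 14.637 113.379
4 3.111 11.856 144.894
final: 144.894 13.720

Arc 1: start y=7.110, vy=17.260 → t=3.895, apex=22.309, x_land=39.456, impact vy=-20.911
  bounce: vy ← 0.9·20.911 = 18.820
Arc 2: start y=0.000, vy=18.820 → t=3.841, apex=18.071, x_land=78.363, impact vy=-18.820
  bounce: vy ← 0.9·18.820 = 16.938
Arc 3: start y=0.000, vy=16.938 → t=3.457, apex=14.637, x_land=113.379, impact vy=-16.938
  bounce: vy ← 0.9·16.938 = 15.244
Arc 4: start y=0.000, vy=15.244 → t=3.111, apex=11.856, x_land=144.894, impact vy=-15.244
  bounce: vy ← 0.9·15.244 = 13.720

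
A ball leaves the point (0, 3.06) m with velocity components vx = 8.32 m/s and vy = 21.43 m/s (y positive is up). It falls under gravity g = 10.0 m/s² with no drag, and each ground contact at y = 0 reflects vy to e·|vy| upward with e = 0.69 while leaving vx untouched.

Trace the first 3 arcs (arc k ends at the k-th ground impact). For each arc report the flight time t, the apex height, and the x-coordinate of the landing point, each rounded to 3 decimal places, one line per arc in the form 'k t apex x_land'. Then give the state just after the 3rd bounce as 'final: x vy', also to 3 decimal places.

Arc 1: start y=3.060, vy=21.430 → t=4.424, apex=26.022, x_land=36.810, impact vy=-22.813
  bounce: vy ← 0.69·22.813 = 15.741
Arc 2: start y=0.000, vy=15.741 → t=3.148, apex=12.389, x_land=63.004, impact vy=-15.741
  bounce: vy ← 0.69·15.741 = 10.861
Arc 3: start y=0.000, vy=10.861 → t=2.172, apex=5.898, x_land=81.077, impact vy=-10.861
  bounce: vy ← 0.69·10.861 = 7.494

1 4.424 26.022 36.810
2 3.148 12.389 63.004
3 2.172 5.898 81.077
final: 81.077 7.494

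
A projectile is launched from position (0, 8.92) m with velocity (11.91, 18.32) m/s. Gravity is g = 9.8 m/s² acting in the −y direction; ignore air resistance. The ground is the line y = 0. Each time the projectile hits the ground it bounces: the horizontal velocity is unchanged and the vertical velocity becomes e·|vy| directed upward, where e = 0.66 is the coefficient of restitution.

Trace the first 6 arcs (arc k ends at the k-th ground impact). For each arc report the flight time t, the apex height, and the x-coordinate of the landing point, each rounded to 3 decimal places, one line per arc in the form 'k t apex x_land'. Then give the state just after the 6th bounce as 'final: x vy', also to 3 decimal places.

1 4.175 26.044 49.722
2 3.043 11.345 85.966
3 2.008 4.942 109.887
4 1.326 2.153 125.675
5 0.875 0.938 136.095
6 0.577 0.408 142.973
final: 142.973 1.867

Arc 1: start y=8.920, vy=18.320 → t=4.175, apex=26.044, x_land=49.722, impact vy=-22.593
  bounce: vy ← 0.66·22.593 = 14.912
Arc 2: start y=0.000, vy=14.912 → t=3.043, apex=11.345, x_land=85.966, impact vy=-14.912
  bounce: vy ← 0.66·14.912 = 9.842
Arc 3: start y=0.000, vy=9.842 → t=2.008, apex=4.942, x_land=109.887, impact vy=-9.842
  bounce: vy ← 0.66·9.842 = 6.495
Arc 4: start y=0.000, vy=6.495 → t=1.326, apex=2.153, x_land=125.675, impact vy=-6.495
  bounce: vy ← 0.66·6.495 = 4.287
Arc 5: start y=0.000, vy=4.287 → t=0.875, apex=0.938, x_land=136.095, impact vy=-4.287
  bounce: vy ← 0.66·4.287 = 2.829
Arc 6: start y=0.000, vy=2.829 → t=0.577, apex=0.408, x_land=142.973, impact vy=-2.829
  bounce: vy ← 0.66·2.829 = 1.867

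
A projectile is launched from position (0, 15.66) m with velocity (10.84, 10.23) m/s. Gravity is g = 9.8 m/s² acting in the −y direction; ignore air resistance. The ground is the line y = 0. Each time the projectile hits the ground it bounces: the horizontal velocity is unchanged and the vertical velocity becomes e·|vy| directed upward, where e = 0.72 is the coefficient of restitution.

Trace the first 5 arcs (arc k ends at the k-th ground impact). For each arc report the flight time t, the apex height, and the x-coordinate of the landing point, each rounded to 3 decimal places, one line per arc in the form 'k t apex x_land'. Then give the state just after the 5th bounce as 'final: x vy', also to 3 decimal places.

1 3.114 20.999 33.756
2 2.981 10.886 66.071
3 2.146 5.643 89.337
4 1.545 2.926 106.089
5 1.113 1.517 118.150
final: 118.150 3.925

Arc 1: start y=15.660, vy=10.230 → t=3.114, apex=20.999, x_land=33.756, impact vy=-20.288
  bounce: vy ← 0.72·20.288 = 14.607
Arc 2: start y=0.000, vy=14.607 → t=2.981, apex=10.886, x_land=66.071, impact vy=-14.607
  bounce: vy ← 0.72·14.607 = 10.517
Arc 3: start y=0.000, vy=10.517 → t=2.146, apex=5.643, x_land=89.337, impact vy=-10.517
  bounce: vy ← 0.72·10.517 = 7.572
Arc 4: start y=0.000, vy=7.572 → t=1.545, apex=2.926, x_land=106.089, impact vy=-7.572
  bounce: vy ← 0.72·7.572 = 5.452
Arc 5: start y=0.000, vy=5.452 → t=1.113, apex=1.517, x_land=118.150, impact vy=-5.452
  bounce: vy ← 0.72·5.452 = 3.925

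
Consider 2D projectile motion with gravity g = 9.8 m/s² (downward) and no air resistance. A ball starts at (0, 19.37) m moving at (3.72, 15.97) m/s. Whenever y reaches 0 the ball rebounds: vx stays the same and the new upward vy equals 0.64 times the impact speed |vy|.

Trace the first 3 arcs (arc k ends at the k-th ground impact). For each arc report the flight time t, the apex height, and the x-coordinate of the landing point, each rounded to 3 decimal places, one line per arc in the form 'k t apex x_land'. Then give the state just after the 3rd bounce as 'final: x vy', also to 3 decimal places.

Arc 1: start y=19.370, vy=15.970 → t=4.200, apex=32.382, x_land=15.625, impact vy=-25.193
  bounce: vy ← 0.64·25.193 = 16.124
Arc 2: start y=0.000, vy=16.124 → t=3.291, apex=13.264, x_land=27.866, impact vy=-16.124
  bounce: vy ← 0.64·16.124 = 10.319
Arc 3: start y=0.000, vy=10.319 → t=2.106, apex=5.433, x_land=35.700, impact vy=-10.319
  bounce: vy ← 0.64·10.319 = 6.604

1 4.200 32.382 15.625
2 3.291 13.264 27.866
3 2.106 5.433 35.700
final: 35.700 6.604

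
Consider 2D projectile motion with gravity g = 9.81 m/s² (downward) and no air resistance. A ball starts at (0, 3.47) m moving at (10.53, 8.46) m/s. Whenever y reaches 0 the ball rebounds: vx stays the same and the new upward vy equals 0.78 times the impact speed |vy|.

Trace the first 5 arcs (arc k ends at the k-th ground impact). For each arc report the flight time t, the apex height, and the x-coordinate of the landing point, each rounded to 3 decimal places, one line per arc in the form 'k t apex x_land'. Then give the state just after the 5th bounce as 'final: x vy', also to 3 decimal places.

Arc 1: start y=3.470, vy=8.460 → t=2.067, apex=7.118, x_land=21.766, impact vy=-11.817
  bounce: vy ← 0.78·11.817 = 9.218
Arc 2: start y=0.000, vy=9.218 → t=1.879, apex=4.331, x_land=41.554, impact vy=-9.218
  bounce: vy ← 0.78·9.218 = 7.190
Arc 3: start y=0.000, vy=7.190 → t=1.466, apex=2.635, x_land=56.989, impact vy=-7.190
  bounce: vy ← 0.78·7.190 = 5.608
Arc 4: start y=0.000, vy=5.608 → t=1.143, apex=1.603, x_land=69.028, impact vy=-5.608
  bounce: vy ← 0.78·5.608 = 4.374
Arc 5: start y=0.000, vy=4.374 → t=0.892, apex=0.975, x_land=78.419, impact vy=-4.374
  bounce: vy ← 0.78·4.374 = 3.412

1 2.067 7.118 21.766
2 1.879 4.331 41.554
3 1.466 2.635 56.989
4 1.143 1.603 69.028
5 0.892 0.975 78.419
final: 78.419 3.412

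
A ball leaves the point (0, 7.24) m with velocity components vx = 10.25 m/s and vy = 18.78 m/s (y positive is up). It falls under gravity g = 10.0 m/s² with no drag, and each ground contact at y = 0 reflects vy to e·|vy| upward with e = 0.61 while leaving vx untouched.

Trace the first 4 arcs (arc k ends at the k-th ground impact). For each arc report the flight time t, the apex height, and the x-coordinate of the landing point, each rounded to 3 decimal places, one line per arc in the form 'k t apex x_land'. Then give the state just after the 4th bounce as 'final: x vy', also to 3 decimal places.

1 4.108 24.874 42.112
2 2.721 9.256 70.003
3 1.660 3.444 87.017
4 1.013 1.282 97.396
final: 97.396 3.088

Arc 1: start y=7.240, vy=18.780 → t=4.108, apex=24.874, x_land=42.112, impact vy=-22.304
  bounce: vy ← 0.61·22.304 = 13.606
Arc 2: start y=0.000, vy=13.606 → t=2.721, apex=9.256, x_land=70.003, impact vy=-13.606
  bounce: vy ← 0.61·13.606 = 8.299
Arc 3: start y=0.000, vy=8.299 → t=1.660, apex=3.444, x_land=87.017, impact vy=-8.299
  bounce: vy ← 0.61·8.299 = 5.063
Arc 4: start y=0.000, vy=5.063 → t=1.013, apex=1.282, x_land=97.396, impact vy=-5.063
  bounce: vy ← 0.61·5.063 = 3.088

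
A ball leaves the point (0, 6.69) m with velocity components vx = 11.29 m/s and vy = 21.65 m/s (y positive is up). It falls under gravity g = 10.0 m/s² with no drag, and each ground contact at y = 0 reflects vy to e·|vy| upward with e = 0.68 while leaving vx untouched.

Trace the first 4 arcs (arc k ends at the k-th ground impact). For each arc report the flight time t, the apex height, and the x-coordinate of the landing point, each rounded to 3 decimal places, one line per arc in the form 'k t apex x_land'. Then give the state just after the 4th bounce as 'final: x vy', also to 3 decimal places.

Arc 1: start y=6.690, vy=21.650 → t=4.620, apex=30.126, x_land=52.156, impact vy=-24.546
  bounce: vy ← 0.68·24.546 = 16.692
Arc 2: start y=0.000, vy=16.692 → t=3.338, apex=13.930, x_land=89.845, impact vy=-16.692
  bounce: vy ← 0.68·16.692 = 11.350
Arc 3: start y=0.000, vy=11.350 → t=2.270, apex=6.441, x_land=115.474, impact vy=-11.350
  bounce: vy ← 0.68·11.350 = 7.718
Arc 4: start y=0.000, vy=7.718 → t=1.544, apex=2.978, x_land=132.901, impact vy=-7.718
  bounce: vy ← 0.68·7.718 = 5.248

1 4.620 30.126 52.156
2 3.338 13.930 89.845
3 2.270 6.441 115.474
4 1.544 2.978 132.901
final: 132.901 5.248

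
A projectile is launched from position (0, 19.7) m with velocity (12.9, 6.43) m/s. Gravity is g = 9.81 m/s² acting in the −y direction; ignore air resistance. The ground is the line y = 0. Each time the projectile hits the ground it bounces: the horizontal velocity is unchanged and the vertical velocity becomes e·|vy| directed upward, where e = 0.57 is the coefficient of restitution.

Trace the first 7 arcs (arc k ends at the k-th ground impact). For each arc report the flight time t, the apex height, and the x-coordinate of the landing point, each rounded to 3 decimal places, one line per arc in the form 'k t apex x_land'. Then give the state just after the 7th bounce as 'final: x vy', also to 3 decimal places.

1 2.764 21.807 35.655
2 2.404 7.085 66.664
3 1.370 2.302 84.338
4 0.781 0.748 94.413
5 0.445 0.243 100.155
6 0.254 0.079 103.429
7 0.145 0.026 105.294
final: 105.294 0.404

Arc 1: start y=19.700, vy=6.430 → t=2.764, apex=21.807, x_land=35.655, impact vy=-20.685
  bounce: vy ← 0.57·20.685 = 11.790
Arc 2: start y=0.000, vy=11.790 → t=2.404, apex=7.085, x_land=66.664, impact vy=-11.790
  bounce: vy ← 0.57·11.790 = 6.720
Arc 3: start y=0.000, vy=6.720 → t=1.370, apex=2.302, x_land=84.338, impact vy=-6.720
  bounce: vy ← 0.57·6.720 = 3.831
Arc 4: start y=0.000, vy=3.831 → t=0.781, apex=0.748, x_land=94.413, impact vy=-3.831
  bounce: vy ← 0.57·3.831 = 2.183
Arc 5: start y=0.000, vy=2.183 → t=0.445, apex=0.243, x_land=100.155, impact vy=-2.183
  bounce: vy ← 0.57·2.183 = 1.245
Arc 6: start y=0.000, vy=1.245 → t=0.254, apex=0.079, x_land=103.429, impact vy=-1.245
  bounce: vy ← 0.57·1.245 = 0.709
Arc 7: start y=0.000, vy=0.709 → t=0.145, apex=0.026, x_land=105.294, impact vy=-0.709
  bounce: vy ← 0.57·0.709 = 0.404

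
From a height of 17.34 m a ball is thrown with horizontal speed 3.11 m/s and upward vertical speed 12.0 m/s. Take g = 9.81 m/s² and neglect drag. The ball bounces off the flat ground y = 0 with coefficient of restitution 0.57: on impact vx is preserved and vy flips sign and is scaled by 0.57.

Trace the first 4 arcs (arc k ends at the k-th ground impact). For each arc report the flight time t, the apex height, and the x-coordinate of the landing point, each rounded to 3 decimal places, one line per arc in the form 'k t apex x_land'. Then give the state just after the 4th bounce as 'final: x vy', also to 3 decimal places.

1 3.466 24.679 10.780
2 2.557 8.018 18.733
3 1.458 2.605 23.266
4 0.831 0.846 25.850
final: 25.850 2.323

Arc 1: start y=17.340, vy=12.000 → t=3.466, apex=24.679, x_land=10.780, impact vy=-22.005
  bounce: vy ← 0.57·22.005 = 12.543
Arc 2: start y=0.000, vy=12.543 → t=2.557, apex=8.018, x_land=18.733, impact vy=-12.543
  bounce: vy ← 0.57·12.543 = 7.149
Arc 3: start y=0.000, vy=7.149 → t=1.458, apex=2.605, x_land=23.266, impact vy=-7.149
  bounce: vy ← 0.57·7.149 = 4.075
Arc 4: start y=0.000, vy=4.075 → t=0.831, apex=0.846, x_land=25.850, impact vy=-4.075
  bounce: vy ← 0.57·4.075 = 2.323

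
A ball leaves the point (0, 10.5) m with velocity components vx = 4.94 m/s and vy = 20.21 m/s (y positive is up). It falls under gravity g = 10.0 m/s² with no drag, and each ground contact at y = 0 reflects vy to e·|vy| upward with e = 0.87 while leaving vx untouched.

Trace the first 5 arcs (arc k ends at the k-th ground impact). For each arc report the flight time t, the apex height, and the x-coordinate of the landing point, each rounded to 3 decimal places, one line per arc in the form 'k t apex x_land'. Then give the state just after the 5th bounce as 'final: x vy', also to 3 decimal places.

1 4.508 30.922 22.269
2 4.327 23.405 43.645
3 3.765 17.715 62.242
4 3.275 13.409 78.421
5 2.849 10.149 92.498
final: 92.498 12.395

Arc 1: start y=10.500, vy=20.210 → t=4.508, apex=30.922, x_land=22.269, impact vy=-24.869
  bounce: vy ← 0.87·24.869 = 21.636
Arc 2: start y=0.000, vy=21.636 → t=4.327, apex=23.405, x_land=43.645, impact vy=-21.636
  bounce: vy ← 0.87·21.636 = 18.823
Arc 3: start y=0.000, vy=18.823 → t=3.765, apex=17.715, x_land=62.242, impact vy=-18.823
  bounce: vy ← 0.87·18.823 = 16.376
Arc 4: start y=0.000, vy=16.376 → t=3.275, apex=13.409, x_land=78.421, impact vy=-16.376
  bounce: vy ← 0.87·16.376 = 14.247
Arc 5: start y=0.000, vy=14.247 → t=2.849, apex=10.149, x_land=92.498, impact vy=-14.247
  bounce: vy ← 0.87·14.247 = 12.395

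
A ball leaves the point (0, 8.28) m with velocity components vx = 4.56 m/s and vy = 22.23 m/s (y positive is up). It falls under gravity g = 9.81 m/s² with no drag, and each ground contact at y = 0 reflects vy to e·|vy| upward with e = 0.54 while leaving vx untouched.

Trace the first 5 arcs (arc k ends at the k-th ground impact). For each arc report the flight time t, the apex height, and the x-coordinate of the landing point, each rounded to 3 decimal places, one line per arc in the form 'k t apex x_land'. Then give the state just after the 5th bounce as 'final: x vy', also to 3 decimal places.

1 4.878 33.467 22.244
2 2.821 9.759 35.108
3 1.523 2.846 42.055
4 0.823 0.830 45.806
5 0.444 0.242 47.832
final: 47.832 1.177

Arc 1: start y=8.280, vy=22.230 → t=4.878, apex=33.467, x_land=22.244, impact vy=-25.625
  bounce: vy ← 0.54·25.625 = 13.837
Arc 2: start y=0.000, vy=13.837 → t=2.821, apex=9.759, x_land=35.108, impact vy=-13.837
  bounce: vy ← 0.54·13.837 = 7.472
Arc 3: start y=0.000, vy=7.472 → t=1.523, apex=2.846, x_land=42.055, impact vy=-7.472
  bounce: vy ← 0.54·7.472 = 4.035
Arc 4: start y=0.000, vy=4.035 → t=0.823, apex=0.830, x_land=45.806, impact vy=-4.035
  bounce: vy ← 0.54·4.035 = 2.179
Arc 5: start y=0.000, vy=2.179 → t=0.444, apex=0.242, x_land=47.832, impact vy=-2.179
  bounce: vy ← 0.54·2.179 = 1.177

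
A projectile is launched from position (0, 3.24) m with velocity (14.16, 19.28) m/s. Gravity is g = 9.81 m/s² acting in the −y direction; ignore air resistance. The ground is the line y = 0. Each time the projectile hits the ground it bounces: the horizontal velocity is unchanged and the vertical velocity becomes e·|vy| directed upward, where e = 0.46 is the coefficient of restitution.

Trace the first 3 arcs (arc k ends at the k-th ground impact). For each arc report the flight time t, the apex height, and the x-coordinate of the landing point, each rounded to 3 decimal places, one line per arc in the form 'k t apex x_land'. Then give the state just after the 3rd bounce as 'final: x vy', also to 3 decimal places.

Arc 1: start y=3.240, vy=19.280 → t=4.092, apex=22.186, x_land=57.944, impact vy=-20.864
  bounce: vy ← 0.46·20.864 = 9.597
Arc 2: start y=0.000, vy=9.597 → t=1.957, apex=4.695, x_land=85.650, impact vy=-9.597
  bounce: vy ← 0.46·9.597 = 4.415
Arc 3: start y=0.000, vy=4.415 → t=0.900, apex=0.993, x_land=98.395, impact vy=-4.415
  bounce: vy ← 0.46·4.415 = 2.031

1 4.092 22.186 57.944
2 1.957 4.695 85.650
3 0.900 0.993 98.395
final: 98.395 2.031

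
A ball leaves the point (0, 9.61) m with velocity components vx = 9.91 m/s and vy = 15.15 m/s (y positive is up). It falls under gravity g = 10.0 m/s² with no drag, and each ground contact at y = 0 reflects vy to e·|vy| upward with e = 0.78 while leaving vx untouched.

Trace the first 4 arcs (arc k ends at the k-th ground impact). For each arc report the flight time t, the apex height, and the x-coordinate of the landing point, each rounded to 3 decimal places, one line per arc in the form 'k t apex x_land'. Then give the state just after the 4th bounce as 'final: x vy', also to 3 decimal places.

1 3.569 21.086 35.365
2 3.204 12.829 67.112
3 2.499 7.805 91.876
4 1.949 4.749 111.191
final: 111.191 7.601

Arc 1: start y=9.610, vy=15.150 → t=3.569, apex=21.086, x_land=35.365, impact vy=-20.536
  bounce: vy ← 0.78·20.536 = 16.018
Arc 2: start y=0.000, vy=16.018 → t=3.204, apex=12.829, x_land=67.112, impact vy=-16.018
  bounce: vy ← 0.78·16.018 = 12.494
Arc 3: start y=0.000, vy=12.494 → t=2.499, apex=7.805, x_land=91.876, impact vy=-12.494
  bounce: vy ← 0.78·12.494 = 9.745
Arc 4: start y=0.000, vy=9.745 → t=1.949, apex=4.749, x_land=111.191, impact vy=-9.745
  bounce: vy ← 0.78·9.745 = 7.601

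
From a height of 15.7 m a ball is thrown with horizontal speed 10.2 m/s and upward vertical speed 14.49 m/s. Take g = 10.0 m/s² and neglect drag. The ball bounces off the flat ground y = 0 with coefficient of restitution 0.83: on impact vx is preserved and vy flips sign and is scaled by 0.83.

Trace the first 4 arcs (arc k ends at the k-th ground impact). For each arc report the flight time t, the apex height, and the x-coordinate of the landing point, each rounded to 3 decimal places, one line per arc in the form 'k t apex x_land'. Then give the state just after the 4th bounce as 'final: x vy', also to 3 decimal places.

Arc 1: start y=15.700, vy=14.490 → t=3.738, apex=26.198, x_land=38.128, impact vy=-22.890
  bounce: vy ← 0.83·22.890 = 18.999
Arc 2: start y=0.000, vy=18.999 → t=3.800, apex=18.048, x_land=76.885, impact vy=-18.999
  bounce: vy ← 0.83·18.999 = 15.769
Arc 3: start y=0.000, vy=15.769 → t=3.154, apex=12.433, x_land=109.054, impact vy=-15.769
  bounce: vy ← 0.83·15.769 = 13.088
Arc 4: start y=0.000, vy=13.088 → t=2.618, apex=8.565, x_land=135.754, impact vy=-13.088
  bounce: vy ← 0.83·13.088 = 10.863

1 3.738 26.198 38.128
2 3.800 18.048 76.885
3 3.154 12.433 109.054
4 2.618 8.565 135.754
final: 135.754 10.863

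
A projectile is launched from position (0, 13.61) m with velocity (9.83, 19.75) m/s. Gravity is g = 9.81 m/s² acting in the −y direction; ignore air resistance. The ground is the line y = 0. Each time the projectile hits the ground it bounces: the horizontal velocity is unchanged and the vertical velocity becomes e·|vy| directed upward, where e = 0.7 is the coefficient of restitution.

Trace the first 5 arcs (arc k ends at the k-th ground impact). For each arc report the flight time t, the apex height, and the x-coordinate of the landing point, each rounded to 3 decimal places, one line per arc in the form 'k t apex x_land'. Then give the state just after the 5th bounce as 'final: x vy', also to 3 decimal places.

Arc 1: start y=13.610, vy=19.750 → t=4.626, apex=33.491, x_land=45.476, impact vy=-25.634
  bounce: vy ← 0.7·25.634 = 17.944
Arc 2: start y=0.000, vy=17.944 → t=3.658, apex=16.411, x_land=81.437, impact vy=-17.944
  bounce: vy ← 0.7·17.944 = 12.561
Arc 3: start y=0.000, vy=12.561 → t=2.561, apex=8.041, x_land=106.609, impact vy=-12.561
  bounce: vy ← 0.7·12.561 = 8.792
Arc 4: start y=0.000, vy=8.792 → t=1.793, apex=3.940, x_land=124.230, impact vy=-8.792
  bounce: vy ← 0.7·8.792 = 6.155
Arc 5: start y=0.000, vy=6.155 → t=1.255, apex=1.931, x_land=136.564, impact vy=-6.155
  bounce: vy ← 0.7·6.155 = 4.308

1 4.626 33.491 45.476
2 3.658 16.411 81.437
3 2.561 8.041 106.609
4 1.793 3.940 124.230
5 1.255 1.931 136.564
final: 136.564 4.308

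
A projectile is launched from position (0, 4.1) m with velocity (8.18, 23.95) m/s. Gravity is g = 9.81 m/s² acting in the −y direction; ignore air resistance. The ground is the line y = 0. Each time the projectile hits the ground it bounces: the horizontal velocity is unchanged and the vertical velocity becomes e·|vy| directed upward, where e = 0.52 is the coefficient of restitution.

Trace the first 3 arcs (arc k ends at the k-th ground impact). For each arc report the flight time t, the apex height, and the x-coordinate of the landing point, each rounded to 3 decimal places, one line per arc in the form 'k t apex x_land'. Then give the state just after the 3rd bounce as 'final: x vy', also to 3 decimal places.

1 5.048 33.336 41.295
2 2.711 9.014 63.473
3 1.410 2.437 75.006
final: 75.006 3.596

Arc 1: start y=4.100, vy=23.950 → t=5.048, apex=33.336, x_land=41.295, impact vy=-25.574
  bounce: vy ← 0.52·25.574 = 13.299
Arc 2: start y=0.000, vy=13.299 → t=2.711, apex=9.014, x_land=63.473, impact vy=-13.299
  bounce: vy ← 0.52·13.299 = 6.915
Arc 3: start y=0.000, vy=6.915 → t=1.410, apex=2.437, x_land=75.006, impact vy=-6.915
  bounce: vy ← 0.52·6.915 = 3.596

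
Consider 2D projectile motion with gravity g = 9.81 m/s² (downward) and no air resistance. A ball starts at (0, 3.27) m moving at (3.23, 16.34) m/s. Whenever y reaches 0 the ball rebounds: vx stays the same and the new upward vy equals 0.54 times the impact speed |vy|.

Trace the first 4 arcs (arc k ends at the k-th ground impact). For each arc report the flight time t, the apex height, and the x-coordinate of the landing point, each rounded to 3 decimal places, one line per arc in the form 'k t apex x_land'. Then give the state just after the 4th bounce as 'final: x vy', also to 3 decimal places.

1 3.521 16.878 11.372
2 2.003 4.922 17.843
3 1.082 1.435 21.337
4 0.584 0.418 23.224
final: 23.224 1.547

Arc 1: start y=3.270, vy=16.340 → t=3.521, apex=16.878, x_land=11.372, impact vy=-18.198
  bounce: vy ← 0.54·18.198 = 9.827
Arc 2: start y=0.000, vy=9.827 → t=2.003, apex=4.922, x_land=17.843, impact vy=-9.827
  bounce: vy ← 0.54·9.827 = 5.306
Arc 3: start y=0.000, vy=5.306 → t=1.082, apex=1.435, x_land=21.337, impact vy=-5.306
  bounce: vy ← 0.54·5.306 = 2.865
Arc 4: start y=0.000, vy=2.865 → t=0.584, apex=0.418, x_land=23.224, impact vy=-2.865
  bounce: vy ← 0.54·2.865 = 1.547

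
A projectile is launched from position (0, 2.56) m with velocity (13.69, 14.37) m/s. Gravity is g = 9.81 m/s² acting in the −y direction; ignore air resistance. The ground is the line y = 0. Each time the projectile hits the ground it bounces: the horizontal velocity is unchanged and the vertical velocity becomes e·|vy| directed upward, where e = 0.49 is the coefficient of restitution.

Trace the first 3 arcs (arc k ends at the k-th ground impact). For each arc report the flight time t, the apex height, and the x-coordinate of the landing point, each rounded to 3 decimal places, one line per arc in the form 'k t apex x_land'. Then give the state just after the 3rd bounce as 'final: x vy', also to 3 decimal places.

Arc 1: start y=2.560, vy=14.370 → t=3.098, apex=13.085, x_land=42.413, impact vy=-16.023
  bounce: vy ← 0.49·16.023 = 7.851
Arc 2: start y=0.000, vy=7.851 → t=1.601, apex=3.142, x_land=64.326, impact vy=-7.851
  bounce: vy ← 0.49·7.851 = 3.847
Arc 3: start y=0.000, vy=3.847 → t=0.784, apex=0.754, x_land=75.063, impact vy=-3.847
  bounce: vy ← 0.49·3.847 = 1.885

1 3.098 13.085 42.413
2 1.601 3.142 64.326
3 0.784 0.754 75.063
final: 75.063 1.885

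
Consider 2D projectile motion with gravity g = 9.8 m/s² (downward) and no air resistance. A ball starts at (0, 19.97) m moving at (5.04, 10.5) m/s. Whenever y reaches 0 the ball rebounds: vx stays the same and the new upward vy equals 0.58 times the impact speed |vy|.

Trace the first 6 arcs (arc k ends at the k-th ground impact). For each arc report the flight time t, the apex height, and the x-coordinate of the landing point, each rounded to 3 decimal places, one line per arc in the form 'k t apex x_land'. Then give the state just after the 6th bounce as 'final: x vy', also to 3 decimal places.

1 3.357 25.595 16.919
2 2.651 8.610 30.281
3 1.538 2.896 38.031
4 0.892 0.974 42.526
5 0.517 0.328 45.133
6 0.300 0.110 46.645
final: 46.645 0.853

Arc 1: start y=19.970, vy=10.500 → t=3.357, apex=25.595, x_land=16.919, impact vy=-22.398
  bounce: vy ← 0.58·22.398 = 12.991
Arc 2: start y=0.000, vy=12.991 → t=2.651, apex=8.610, x_land=30.281, impact vy=-12.991
  bounce: vy ← 0.58·12.991 = 7.535
Arc 3: start y=0.000, vy=7.535 → t=1.538, apex=2.896, x_land=38.031, impact vy=-7.535
  bounce: vy ← 0.58·7.535 = 4.370
Arc 4: start y=0.000, vy=4.370 → t=0.892, apex=0.974, x_land=42.526, impact vy=-4.370
  bounce: vy ← 0.58·4.370 = 2.535
Arc 5: start y=0.000, vy=2.535 → t=0.517, apex=0.328, x_land=45.133, impact vy=-2.535
  bounce: vy ← 0.58·2.535 = 1.470
Arc 6: start y=0.000, vy=1.470 → t=0.300, apex=0.110, x_land=46.645, impact vy=-1.470
  bounce: vy ← 0.58·1.470 = 0.853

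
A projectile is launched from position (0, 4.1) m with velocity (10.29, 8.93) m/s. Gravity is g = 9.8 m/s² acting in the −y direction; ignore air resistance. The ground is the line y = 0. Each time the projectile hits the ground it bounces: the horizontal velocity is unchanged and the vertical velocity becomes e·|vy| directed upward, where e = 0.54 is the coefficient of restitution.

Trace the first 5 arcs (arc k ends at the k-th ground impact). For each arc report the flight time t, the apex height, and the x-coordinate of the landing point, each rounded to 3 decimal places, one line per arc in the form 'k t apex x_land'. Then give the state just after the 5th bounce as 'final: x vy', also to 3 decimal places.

1 2.202 8.169 22.662
2 1.394 2.382 37.011
3 0.753 0.695 44.760
4 0.407 0.203 48.944
5 0.220 0.059 51.203
final: 51.203 0.581

Arc 1: start y=4.100, vy=8.930 → t=2.202, apex=8.169, x_land=22.662, impact vy=-12.653
  bounce: vy ← 0.54·12.653 = 6.833
Arc 2: start y=0.000, vy=6.833 → t=1.394, apex=2.382, x_land=37.011, impact vy=-6.833
  bounce: vy ← 0.54·6.833 = 3.690
Arc 3: start y=0.000, vy=3.690 → t=0.753, apex=0.695, x_land=44.760, impact vy=-3.690
  bounce: vy ← 0.54·3.690 = 1.992
Arc 4: start y=0.000, vy=1.992 → t=0.407, apex=0.203, x_land=48.944, impact vy=-1.992
  bounce: vy ← 0.54·1.992 = 1.076
Arc 5: start y=0.000, vy=1.076 → t=0.220, apex=0.059, x_land=51.203, impact vy=-1.076
  bounce: vy ← 0.54·1.076 = 0.581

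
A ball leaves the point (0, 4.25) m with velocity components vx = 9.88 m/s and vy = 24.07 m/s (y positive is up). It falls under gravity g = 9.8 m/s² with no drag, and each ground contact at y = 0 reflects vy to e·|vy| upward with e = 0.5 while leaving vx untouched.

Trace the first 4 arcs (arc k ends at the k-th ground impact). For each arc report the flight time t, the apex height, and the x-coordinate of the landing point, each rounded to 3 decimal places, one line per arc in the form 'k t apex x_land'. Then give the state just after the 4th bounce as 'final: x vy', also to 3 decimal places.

1 5.083 33.809 50.219
2 2.627 8.452 76.171
3 1.313 2.113 89.148
4 0.657 0.528 95.636
final: 95.636 1.609

Arc 1: start y=4.250, vy=24.070 → t=5.083, apex=33.809, x_land=50.219, impact vy=-25.742
  bounce: vy ← 0.5·25.742 = 12.871
Arc 2: start y=0.000, vy=12.871 → t=2.627, apex=8.452, x_land=76.171, impact vy=-12.871
  bounce: vy ← 0.5·12.871 = 6.436
Arc 3: start y=0.000, vy=6.436 → t=1.313, apex=2.113, x_land=89.148, impact vy=-6.436
  bounce: vy ← 0.5·6.436 = 3.218
Arc 4: start y=0.000, vy=3.218 → t=0.657, apex=0.528, x_land=95.636, impact vy=-3.218
  bounce: vy ← 0.5·3.218 = 1.609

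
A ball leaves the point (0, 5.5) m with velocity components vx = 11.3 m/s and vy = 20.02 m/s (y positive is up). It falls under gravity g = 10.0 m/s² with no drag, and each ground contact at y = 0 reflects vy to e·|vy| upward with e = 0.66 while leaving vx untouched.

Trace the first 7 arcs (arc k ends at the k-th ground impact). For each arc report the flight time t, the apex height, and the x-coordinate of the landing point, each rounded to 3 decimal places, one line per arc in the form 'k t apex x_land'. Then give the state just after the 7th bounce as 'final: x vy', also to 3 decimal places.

Arc 1: start y=5.500, vy=20.020 → t=4.262, apex=25.540, x_land=48.162, impact vy=-22.601
  bounce: vy ← 0.66·22.601 = 14.917
Arc 2: start y=0.000, vy=14.917 → t=2.983, apex=11.125, x_land=81.873, impact vy=-14.917
  bounce: vy ← 0.66·14.917 = 9.845
Arc 3: start y=0.000, vy=9.845 → t=1.969, apex=4.846, x_land=104.123, impact vy=-9.845
  bounce: vy ← 0.66·9.845 = 6.498
Arc 4: start y=0.000, vy=6.498 → t=1.300, apex=2.111, x_land=118.807, impact vy=-6.498
  bounce: vy ← 0.66·6.498 = 4.288
Arc 5: start y=0.000, vy=4.288 → t=0.858, apex=0.920, x_land=128.499, impact vy=-4.288
  bounce: vy ← 0.66·4.288 = 2.830
Arc 6: start y=0.000, vy=2.830 → t=0.566, apex=0.401, x_land=134.896, impact vy=-2.830
  bounce: vy ← 0.66·2.830 = 1.868
Arc 7: start y=0.000, vy=1.868 → t=0.374, apex=0.174, x_land=139.118, impact vy=-1.868
  bounce: vy ← 0.66·1.868 = 1.233

1 4.262 25.540 48.162
2 2.983 11.125 81.873
3 1.969 4.846 104.123
4 1.300 2.111 118.807
5 0.858 0.920 128.499
6 0.566 0.401 134.896
7 0.374 0.174 139.118
final: 139.118 1.233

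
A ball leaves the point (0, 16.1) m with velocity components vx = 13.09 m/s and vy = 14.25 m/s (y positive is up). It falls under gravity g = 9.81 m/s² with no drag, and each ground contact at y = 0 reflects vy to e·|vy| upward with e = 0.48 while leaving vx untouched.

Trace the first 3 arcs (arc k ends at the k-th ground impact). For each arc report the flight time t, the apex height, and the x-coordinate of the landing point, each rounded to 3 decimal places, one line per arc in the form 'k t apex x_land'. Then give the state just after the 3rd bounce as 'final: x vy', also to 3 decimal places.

Arc 1: start y=16.100, vy=14.250 → t=3.775, apex=26.450, x_land=49.412, impact vy=-22.780
  bounce: vy ← 0.48·22.780 = 10.935
Arc 2: start y=0.000, vy=10.935 → t=2.229, apex=6.094, x_land=78.593, impact vy=-10.935
  bounce: vy ← 0.48·10.935 = 5.249
Arc 3: start y=0.000, vy=5.249 → t=1.070, apex=1.404, x_land=92.600, impact vy=-5.249
  bounce: vy ← 0.48·5.249 = 2.519

1 3.775 26.450 49.412
2 2.229 6.094 78.593
3 1.070 1.404 92.600
final: 92.600 2.519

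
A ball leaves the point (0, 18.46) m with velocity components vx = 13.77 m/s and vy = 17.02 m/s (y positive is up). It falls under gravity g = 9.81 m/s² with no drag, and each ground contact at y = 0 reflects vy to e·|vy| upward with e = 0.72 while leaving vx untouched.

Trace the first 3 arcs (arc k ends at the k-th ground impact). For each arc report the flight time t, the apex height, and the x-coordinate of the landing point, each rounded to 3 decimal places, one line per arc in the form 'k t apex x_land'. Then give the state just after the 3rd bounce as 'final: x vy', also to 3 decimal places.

Arc 1: start y=18.460, vy=17.020 → t=4.338, apex=33.225, x_land=59.728, impact vy=-25.532
  bounce: vy ← 0.72·25.532 = 18.383
Arc 2: start y=0.000, vy=18.383 → t=3.748, apex=17.224, x_land=111.335, impact vy=-18.383
  bounce: vy ← 0.72·18.383 = 13.236
Arc 3: start y=0.000, vy=13.236 → t=2.698, apex=8.929, x_land=148.492, impact vy=-13.236
  bounce: vy ← 0.72·13.236 = 9.530

1 4.338 33.225 59.728
2 3.748 17.224 111.335
3 2.698 8.929 148.492
final: 148.492 9.530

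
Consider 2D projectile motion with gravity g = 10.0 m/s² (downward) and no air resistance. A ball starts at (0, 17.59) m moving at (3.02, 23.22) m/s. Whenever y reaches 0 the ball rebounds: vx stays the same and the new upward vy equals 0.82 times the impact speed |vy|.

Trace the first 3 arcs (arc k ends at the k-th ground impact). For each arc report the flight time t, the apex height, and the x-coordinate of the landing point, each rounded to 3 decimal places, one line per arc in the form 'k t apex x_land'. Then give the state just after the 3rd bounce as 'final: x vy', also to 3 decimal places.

Arc 1: start y=17.590, vy=23.220 → t=5.307, apex=44.548, x_land=16.027, impact vy=-29.849
  bounce: vy ← 0.82·29.849 = 24.476
Arc 2: start y=0.000, vy=24.476 → t=4.895, apex=29.954, x_land=30.811, impact vy=-24.476
  bounce: vy ← 0.82·24.476 = 20.071
Arc 3: start y=0.000, vy=20.071 → t=4.014, apex=20.141, x_land=42.933, impact vy=-20.071
  bounce: vy ← 0.82·20.071 = 16.458

1 5.307 44.548 16.027
2 4.895 29.954 30.811
3 4.014 20.141 42.933
final: 42.933 16.458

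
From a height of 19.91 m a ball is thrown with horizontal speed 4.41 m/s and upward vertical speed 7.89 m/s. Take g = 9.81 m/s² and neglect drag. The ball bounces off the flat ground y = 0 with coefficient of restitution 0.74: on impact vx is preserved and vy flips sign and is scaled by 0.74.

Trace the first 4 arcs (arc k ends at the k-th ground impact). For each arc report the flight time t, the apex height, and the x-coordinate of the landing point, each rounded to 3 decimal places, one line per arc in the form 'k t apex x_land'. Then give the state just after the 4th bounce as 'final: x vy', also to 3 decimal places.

1 2.974 23.083 13.114
2 3.211 12.640 27.272
3 2.376 6.922 37.750
4 1.758 3.790 45.503
final: 45.503 6.381

Arc 1: start y=19.910, vy=7.890 → t=2.974, apex=23.083, x_land=13.114, impact vy=-21.281
  bounce: vy ← 0.74·21.281 = 15.748
Arc 2: start y=0.000, vy=15.748 → t=3.211, apex=12.640, x_land=27.272, impact vy=-15.748
  bounce: vy ← 0.74·15.748 = 11.654
Arc 3: start y=0.000, vy=11.654 → t=2.376, apex=6.922, x_land=37.750, impact vy=-11.654
  bounce: vy ← 0.74·11.654 = 8.624
Arc 4: start y=0.000, vy=8.624 → t=1.758, apex=3.790, x_land=45.503, impact vy=-8.624
  bounce: vy ← 0.74·8.624 = 6.381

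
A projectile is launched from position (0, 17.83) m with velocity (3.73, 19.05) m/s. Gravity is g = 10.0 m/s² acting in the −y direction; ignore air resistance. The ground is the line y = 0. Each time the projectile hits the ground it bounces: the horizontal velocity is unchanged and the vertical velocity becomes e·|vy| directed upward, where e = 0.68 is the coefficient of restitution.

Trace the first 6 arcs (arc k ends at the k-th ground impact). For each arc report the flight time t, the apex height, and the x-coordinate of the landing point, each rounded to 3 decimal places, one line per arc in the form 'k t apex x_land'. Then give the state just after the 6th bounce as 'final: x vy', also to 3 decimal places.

Arc 1: start y=17.830, vy=19.050 → t=4.587, apex=35.975, x_land=17.111, impact vy=-26.824
  bounce: vy ← 0.68·26.824 = 18.240
Arc 2: start y=0.000, vy=18.240 → t=3.648, apex=16.635, x_land=30.718, impact vy=-18.240
  bounce: vy ← 0.68·18.240 = 12.403
Arc 3: start y=0.000, vy=12.403 → t=2.481, apex=7.692, x_land=39.971, impact vy=-12.403
  bounce: vy ← 0.68·12.403 = 8.434
Arc 4: start y=0.000, vy=8.434 → t=1.687, apex=3.557, x_land=46.263, impact vy=-8.434
  bounce: vy ← 0.68·8.434 = 5.735
Arc 5: start y=0.000, vy=5.735 → t=1.147, apex=1.645, x_land=50.541, impact vy=-5.735
  bounce: vy ← 0.68·5.735 = 3.900
Arc 6: start y=0.000, vy=3.900 → t=0.780, apex=0.760, x_land=53.450, impact vy=-3.900
  bounce: vy ← 0.68·3.900 = 2.652

1 4.587 35.975 17.111
2 3.648 16.635 30.718
3 2.481 7.692 39.971
4 1.687 3.557 46.263
5 1.147 1.645 50.541
6 0.780 0.760 53.450
final: 53.450 2.652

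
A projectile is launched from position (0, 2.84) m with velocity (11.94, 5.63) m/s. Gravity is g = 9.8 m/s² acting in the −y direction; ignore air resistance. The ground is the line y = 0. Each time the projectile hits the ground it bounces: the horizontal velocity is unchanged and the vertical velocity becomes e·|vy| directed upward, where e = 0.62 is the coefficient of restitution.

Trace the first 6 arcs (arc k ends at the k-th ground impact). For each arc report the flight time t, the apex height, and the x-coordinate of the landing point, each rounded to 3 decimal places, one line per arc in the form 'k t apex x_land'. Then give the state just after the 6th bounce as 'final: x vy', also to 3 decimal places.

Arc 1: start y=2.840, vy=5.630 → t=1.528, apex=4.457, x_land=18.247, impact vy=-9.347
  bounce: vy ← 0.62·9.347 = 5.795
Arc 2: start y=0.000, vy=5.795 → t=1.183, apex=1.713, x_land=32.368, impact vy=-5.795
  bounce: vy ← 0.62·5.795 = 3.593
Arc 3: start y=0.000, vy=3.593 → t=0.733, apex=0.659, x_land=41.123, impact vy=-3.593
  bounce: vy ← 0.62·3.593 = 2.228
Arc 4: start y=0.000, vy=2.228 → t=0.455, apex=0.253, x_land=46.551, impact vy=-2.228
  bounce: vy ← 0.62·2.228 = 1.381
Arc 5: start y=0.000, vy=1.381 → t=0.282, apex=0.097, x_land=49.916, impact vy=-1.381
  bounce: vy ← 0.62·1.381 = 0.856
Arc 6: start y=0.000, vy=0.856 → t=0.175, apex=0.037, x_land=52.003, impact vy=-0.856
  bounce: vy ← 0.62·0.856 = 0.531

1 1.528 4.457 18.247
2 1.183 1.713 32.368
3 0.733 0.659 41.123
4 0.455 0.253 46.551
5 0.282 0.097 49.916
6 0.175 0.037 52.003
final: 52.003 0.531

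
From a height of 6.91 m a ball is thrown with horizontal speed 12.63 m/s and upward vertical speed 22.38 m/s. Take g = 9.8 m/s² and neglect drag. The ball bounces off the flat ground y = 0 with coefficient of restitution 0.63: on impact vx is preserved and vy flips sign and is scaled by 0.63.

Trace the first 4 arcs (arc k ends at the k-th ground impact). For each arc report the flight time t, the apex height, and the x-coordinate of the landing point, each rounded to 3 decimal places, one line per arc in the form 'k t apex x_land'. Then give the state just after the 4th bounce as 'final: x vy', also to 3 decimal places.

1 4.858 32.464 61.352
2 3.243 12.885 102.314
3 2.043 5.114 128.120
4 1.287 2.030 144.378
final: 144.378 3.974

Arc 1: start y=6.910, vy=22.380 → t=4.858, apex=32.464, x_land=61.352, impact vy=-25.225
  bounce: vy ← 0.63·25.225 = 15.892
Arc 2: start y=0.000, vy=15.892 → t=3.243, apex=12.885, x_land=102.314, impact vy=-15.892
  bounce: vy ← 0.63·15.892 = 10.012
Arc 3: start y=0.000, vy=10.012 → t=2.043, apex=5.114, x_land=128.120, impact vy=-10.012
  bounce: vy ← 0.63·10.012 = 6.307
Arc 4: start y=0.000, vy=6.307 → t=1.287, apex=2.030, x_land=144.378, impact vy=-6.307
  bounce: vy ← 0.63·6.307 = 3.974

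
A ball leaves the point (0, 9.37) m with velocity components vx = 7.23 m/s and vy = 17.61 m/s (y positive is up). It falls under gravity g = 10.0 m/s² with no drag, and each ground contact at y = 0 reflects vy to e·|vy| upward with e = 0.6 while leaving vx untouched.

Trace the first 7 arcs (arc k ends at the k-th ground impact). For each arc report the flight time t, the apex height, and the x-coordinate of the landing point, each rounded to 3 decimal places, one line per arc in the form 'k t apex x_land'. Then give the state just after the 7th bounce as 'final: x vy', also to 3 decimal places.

Arc 1: start y=9.370, vy=17.610 → t=3.991, apex=24.876, x_land=28.859, impact vy=-22.305
  bounce: vy ← 0.6·22.305 = 13.383
Arc 2: start y=0.000, vy=13.383 → t=2.677, apex=8.955, x_land=48.210, impact vy=-13.383
  bounce: vy ← 0.6·13.383 = 8.030
Arc 3: start y=0.000, vy=8.030 → t=1.606, apex=3.224, x_land=59.821, impact vy=-8.030
  bounce: vy ← 0.6·8.030 = 4.818
Arc 4: start y=0.000, vy=4.818 → t=0.964, apex=1.161, x_land=66.788, impact vy=-4.818
  bounce: vy ← 0.6·4.818 = 2.891
Arc 5: start y=0.000, vy=2.891 → t=0.578, apex=0.418, x_land=70.968, impact vy=-2.891
  bounce: vy ← 0.6·2.891 = 1.734
Arc 6: start y=0.000, vy=1.734 → t=0.347, apex=0.150, x_land=73.476, impact vy=-1.734
  bounce: vy ← 0.6·1.734 = 1.041
Arc 7: start y=0.000, vy=1.041 → t=0.208, apex=0.054, x_land=74.981, impact vy=-1.041
  bounce: vy ← 0.6·1.041 = 0.624

1 3.991 24.876 28.859
2 2.677 8.955 48.210
3 1.606 3.224 59.821
4 0.964 1.161 66.788
5 0.578 0.418 70.968
6 0.347 0.150 73.476
7 0.208 0.054 74.981
final: 74.981 0.624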